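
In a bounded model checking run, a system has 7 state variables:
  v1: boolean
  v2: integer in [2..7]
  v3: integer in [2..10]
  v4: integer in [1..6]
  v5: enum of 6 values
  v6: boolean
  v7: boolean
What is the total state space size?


State space = product of domain sizes of all variables.
Domain sizes:
  v1 (boolean): 2
  v2 (integer in [2..7]): 6
  v3 (integer in [2..10]): 9
  v4 (integer in [1..6]): 6
  v5 (enum of 6 values): 6
  v6 (boolean): 2
  v7 (boolean): 2
Product = 2 * 6 * 9 * 6 * 6 * 2 * 2 = 15552

15552


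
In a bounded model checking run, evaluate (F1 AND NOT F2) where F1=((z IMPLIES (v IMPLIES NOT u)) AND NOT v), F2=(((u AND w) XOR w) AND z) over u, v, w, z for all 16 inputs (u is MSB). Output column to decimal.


F1 = ((z IMPLIES (v IMPLIES NOT u)) AND NOT v)
F2 = (((u AND w) XOR w) AND z)
Counterexample to F1=>F2 is where F1=1 and F2=0.
Evaluate each row (bits = u,v,w,z, MSB first):
  row 0 [0000]: F1=1 F2=0 -> F1&~F2 -> 1
  row 1 [0001]: F1=1 F2=0 -> F1&~F2 -> 1
  row 2 [0010]: F1=1 F2=0 -> F1&~F2 -> 1
  row 3 [0011]: F1=1 F2=1 -> F1&~F2 -> 0
  row 4 [0100]: F1=0 F2=0 -> F1&~F2 -> 0
  row 5 [0101]: F1=0 F2=0 -> F1&~F2 -> 0
  row 6 [0110]: F1=0 F2=0 -> F1&~F2 -> 0
  row 7 [0111]: F1=0 F2=1 -> F1&~F2 -> 0
  row 8 [1000]: F1=1 F2=0 -> F1&~F2 -> 1
  row 9 [1001]: F1=1 F2=0 -> F1&~F2 -> 1
  row 10 [1010]: F1=1 F2=0 -> F1&~F2 -> 1
  row 11 [1011]: F1=1 F2=0 -> F1&~F2 -> 1
  row 12 [1100]: F1=0 F2=0 -> F1&~F2 -> 0
  row 13 [1101]: F1=0 F2=0 -> F1&~F2 -> 0
  row 14 [1110]: F1=0 F2=0 -> F1&~F2 -> 0
  row 15 [1111]: F1=0 F2=0 -> F1&~F2 -> 0
Full result column, 4 rows per line (u,v fixed per line; w,z runs 00..11 left to right):
  rows 0-3 [u,v=00]: 1110  = hex E
  rows 4-7 [u,v=01]: 0000  = hex 0
  rows 8-11 [u,v=10]: 1111  = hex F
  rows 12-15 [u,v=11]: 0000  = hex 0
Counterexample vector (row 0 .. row 15) = 1110000011110000
Output column grouped in 4s = 1110 0000 1111 0000 = 0xE0F0
Convert to decimal digit by digit (value = value*16 + digit):
  E -> 14
  14*16 + 0 = 224
  224*16 + 15 (F) = 3599
  3599*16 + 0 = 57584
Decimal = 57584

57584


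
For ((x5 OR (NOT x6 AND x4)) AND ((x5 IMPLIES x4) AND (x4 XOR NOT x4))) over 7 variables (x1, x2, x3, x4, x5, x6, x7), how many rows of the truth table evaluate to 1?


Formula: ((x5 OR (NOT x6 AND x4)) AND ((x5 IMPLIES x4) AND (x4 XOR NOT x4))) over 7 vars (128 rows)
Evaluate each row (x1, x2, x3, x4, x5, x6, x7 as bits, MSB first):
  row 0 [0000000]: ((0 OR (NOT 0 AND 0)) AND ((0 IMPLIES 0) AND (0 XOR NOT 0))) -> 0
  row 1 [0000001]: ((0 OR (NOT 0 AND 0)) AND ((0 IMPLIES 0) AND (0 XOR NOT 0))) -> 0
  row 2 [0000010]: ((0 OR (NOT 1 AND 0)) AND ((0 IMPLIES 0) AND (0 XOR NOT 0))) -> 0
  row 3 [0000011]: ((0 OR (NOT 1 AND 0)) AND ((0 IMPLIES 0) AND (0 XOR NOT 0))) -> 0
  row 4 [0000100]: ((1 OR (NOT 0 AND 0)) AND ((1 IMPLIES 0) AND (0 XOR NOT 0))) -> 0
  (every remaining row is evaluated the same way; all 128 results are listed next)
Full result column, 8 rows per line (x1,x2,x3,x4 fixed per line; x5,x6,x7 runs 000..111 left to right):
  rows 0-7 [x1,x2,x3,x4=0000]: 00000000  (ones: 0)
  rows 8-15 [x1,x2,x3,x4=0001]: 11001111  (ones: 6)
  rows 16-23 [x1,x2,x3,x4=0010]: 00000000  (ones: 0)
  rows 24-31 [x1,x2,x3,x4=0011]: 11001111  (ones: 6)
  rows 32-39 [x1,x2,x3,x4=0100]: 00000000  (ones: 0)
  rows 40-47 [x1,x2,x3,x4=0101]: 11001111  (ones: 6)
  rows 48-55 [x1,x2,x3,x4=0110]: 00000000  (ones: 0)
  rows 56-63 [x1,x2,x3,x4=0111]: 11001111  (ones: 6)
  rows 64-71 [x1,x2,x3,x4=1000]: 00000000  (ones: 0)
  rows 72-79 [x1,x2,x3,x4=1001]: 11001111  (ones: 6)
  rows 80-87 [x1,x2,x3,x4=1010]: 00000000  (ones: 0)
  rows 88-95 [x1,x2,x3,x4=1011]: 11001111  (ones: 6)
  rows 96-103 [x1,x2,x3,x4=1100]: 00000000  (ones: 0)
  rows 104-111 [x1,x2,x3,x4=1101]: 11001111  (ones: 6)
  rows 112-119 [x1,x2,x3,x4=1110]: 00000000  (ones: 0)
  rows 120-127 [x1,x2,x3,x4=1111]: 11001111  (ones: 6)
Count of 1-rows = 0+6+0+6+0+6+0+6+0+6+0+6+0+6+0+6 = 48

48


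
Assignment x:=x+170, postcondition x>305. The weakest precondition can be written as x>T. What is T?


Formula: wp(x:=E, P) = P[E/x] (substitute E for x in postcondition)
Step 1: Postcondition: x>305
Step 2: Substitute x+170 for x: x+170>305
Step 3: Solve for x: x > 305-170 = 135

135


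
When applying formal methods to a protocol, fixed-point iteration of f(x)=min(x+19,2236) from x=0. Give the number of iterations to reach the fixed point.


Step 1: x=0, cap=2236, increment=19
Step 2: x grows by 19 each step until capped at 2236; fixed point is x=2236
Step 3: iterations = ceil(2236/19) = 118

118


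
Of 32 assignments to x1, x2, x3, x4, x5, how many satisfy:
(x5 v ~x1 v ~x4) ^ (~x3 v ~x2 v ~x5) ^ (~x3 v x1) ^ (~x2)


CNF with 4 clauses over 5 vars (32 assignments).
An assignment satisfies CNF iff every clause has >=1 true literal.
Check each row (bits = x1,x2,x3,x4,x5; clause T/F shown):
  row 0 [00000]: clauses=TTTT -> 1
  row 1 [00001]: clauses=TTTT -> 1
  row 2 [00010]: clauses=TTTT -> 1
  row 3 [00011]: clauses=TTTT -> 1
  row 4 [00100]: clauses=TTFT -> 0
  row 5 [00101]: clauses=TTFT -> 0
  row 6 [00110]: clauses=TTFT -> 0
  row 7 [00111]: clauses=TTFT -> 0
  row 8 [01000]: clauses=TTTF -> 0
  row 9 [01001]: clauses=TTTF -> 0
  row 10 [01010]: clauses=TTTF -> 0
  row 11 [01011]: clauses=TTTF -> 0
  row 12 [01100]: clauses=TTFF -> 0
  row 13 [01101]: clauses=TFFF -> 0
  row 14 [01110]: clauses=TTFF -> 0
  row 15 [01111]: clauses=TFFF -> 0
  row 16 [10000]: clauses=TTTT -> 1
  row 17 [10001]: clauses=TTTT -> 1
  row 18 [10010]: clauses=FTTT -> 0
  row 19 [10011]: clauses=TTTT -> 1
  row 20 [10100]: clauses=TTTT -> 1
  row 21 [10101]: clauses=TTTT -> 1
  row 22 [10110]: clauses=FTTT -> 0
  row 23 [10111]: clauses=TTTT -> 1
  row 24 [11000]: clauses=TTTF -> 0
  row 25 [11001]: clauses=TTTF -> 0
  row 26 [11010]: clauses=FTTF -> 0
  row 27 [11011]: clauses=TTTF -> 0
  row 28 [11100]: clauses=TTTF -> 0
  row 29 [11101]: clauses=TFTF -> 0
  row 30 [11110]: clauses=FTTF -> 0
  row 31 [11111]: clauses=TFTF -> 0
Full result column, 8 rows per line (x1,x2 fixed per line; x3,x4,x5 runs 000..111 left to right):
  rows 0-7 [x1,x2=00]: 11110000  (ones: 4)
  rows 8-15 [x1,x2=01]: 00000000  (ones: 0)
  rows 16-23 [x1,x2=10]: 11011101  (ones: 6)
  rows 24-31 [x1,x2=11]: 00000000  (ones: 0)
Satisfying assignments = 4+0+6+0 = 10

10


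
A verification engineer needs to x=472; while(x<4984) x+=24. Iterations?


Step 1: x goes from 472 toward 4984 by 24; the body runs while x<4984, so iterations = ceil((bound-start)/step)
Step 2: Distance=4512
Step 3: ceil(4512/24)=188

188


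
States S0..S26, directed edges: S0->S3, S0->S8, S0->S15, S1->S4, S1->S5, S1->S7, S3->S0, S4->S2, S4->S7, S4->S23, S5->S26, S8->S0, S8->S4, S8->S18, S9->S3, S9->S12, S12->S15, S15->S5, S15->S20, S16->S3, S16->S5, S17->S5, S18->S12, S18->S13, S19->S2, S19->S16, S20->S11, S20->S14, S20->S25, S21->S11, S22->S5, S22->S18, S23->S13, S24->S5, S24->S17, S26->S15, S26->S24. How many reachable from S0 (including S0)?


BFS from S0:
  layer 0: {S0}
  layer 1: {S3, S8, S15}
  layer 2: {S4, S5, S18, S20}
  layer 3: {S2, S7, S11, S12, S13, S14, S23, S25, S26}
  layer 4: {S24}
  layer 5: {S17}
Reachable set: {S0, S2, S3, S4, S5, S7, S8, S11, S12, S13, S14, S15, S17, S18, S20, S23, S24, S25, S26}
Count = 19

19


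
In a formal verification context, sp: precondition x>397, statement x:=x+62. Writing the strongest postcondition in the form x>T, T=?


Formula: sp(P, x:=E) = exists old_x. (x = E[old_x/x]) AND P[old_x/x] (old_x is the value of x before the assignment; eliminate old_x by solving x = E[old_x/x] for old_x)
Step 1: Precondition P: x>397, i.e. old_x > 397
Step 2: Assignment gives x = old_x + 62, so old_x = x - 62
Step 3: Substitute into P: x - 62 > 397
Step 4: Simplify: x > 397+62 = 459

459


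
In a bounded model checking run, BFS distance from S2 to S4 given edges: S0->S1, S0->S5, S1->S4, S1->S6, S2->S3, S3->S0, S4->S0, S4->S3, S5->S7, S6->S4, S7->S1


BFS layer-by-layer from S2:
  dist 0: {S2}
  dist 1: {S3}
  dist 2: {S0}
  dist 3: {S1, S5}
  dist 4: {S4, S6, S7}
  -> S4 reached at distance 4
Shortest path length = 4

4


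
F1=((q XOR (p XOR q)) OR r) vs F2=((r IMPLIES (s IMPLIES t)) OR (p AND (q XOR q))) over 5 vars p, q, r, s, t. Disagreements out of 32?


F1 = ((q XOR (p XOR q)) OR r)
F2 = ((r IMPLIES (s IMPLIES t)) OR (p AND (q XOR q)))
Evaluate both on each of 32 rows (bits = p,q,r,s,t):
  row 0 [00000]: F1=0 F2=1 (differ) -> 1
  row 1 [00001]: F1=0 F2=1 (differ) -> 1
  row 2 [00010]: F1=0 F2=1 (differ) -> 1
  row 3 [00011]: F1=0 F2=1 (differ) -> 1
  row 4 [00100]: F1=1 F2=1 -> 0
  row 5 [00101]: F1=1 F2=1 -> 0
  row 6 [00110]: F1=1 F2=0 (differ) -> 1
  row 7 [00111]: F1=1 F2=1 -> 0
  row 8 [01000]: F1=0 F2=1 (differ) -> 1
  row 9 [01001]: F1=0 F2=1 (differ) -> 1
  row 10 [01010]: F1=0 F2=1 (differ) -> 1
  row 11 [01011]: F1=0 F2=1 (differ) -> 1
  row 12 [01100]: F1=1 F2=1 -> 0
  row 13 [01101]: F1=1 F2=1 -> 0
  row 14 [01110]: F1=1 F2=0 (differ) -> 1
  row 15 [01111]: F1=1 F2=1 -> 0
  row 16 [10000]: F1=1 F2=1 -> 0
  row 17 [10001]: F1=1 F2=1 -> 0
  row 18 [10010]: F1=1 F2=1 -> 0
  row 19 [10011]: F1=1 F2=1 -> 0
  row 20 [10100]: F1=1 F2=1 -> 0
  row 21 [10101]: F1=1 F2=1 -> 0
  row 22 [10110]: F1=1 F2=0 (differ) -> 1
  row 23 [10111]: F1=1 F2=1 -> 0
  row 24 [11000]: F1=1 F2=1 -> 0
  row 25 [11001]: F1=1 F2=1 -> 0
  row 26 [11010]: F1=1 F2=1 -> 0
  row 27 [11011]: F1=1 F2=1 -> 0
  row 28 [11100]: F1=1 F2=1 -> 0
  row 29 [11101]: F1=1 F2=1 -> 0
  row 30 [11110]: F1=1 F2=0 (differ) -> 1
  row 31 [11111]: F1=1 F2=1 -> 0
Full result column, 8 rows per line (p,q fixed per line; r,s,t runs 000..111 left to right):
  rows 0-7 [p,q=00]: 11110010  (ones: 5)
  rows 8-15 [p,q=01]: 11110010  (ones: 5)
  rows 16-23 [p,q=10]: 00000010  (ones: 1)
  rows 24-31 [p,q=11]: 00000010  (ones: 1)
Disagreements = 5+5+1+1 = 12

12


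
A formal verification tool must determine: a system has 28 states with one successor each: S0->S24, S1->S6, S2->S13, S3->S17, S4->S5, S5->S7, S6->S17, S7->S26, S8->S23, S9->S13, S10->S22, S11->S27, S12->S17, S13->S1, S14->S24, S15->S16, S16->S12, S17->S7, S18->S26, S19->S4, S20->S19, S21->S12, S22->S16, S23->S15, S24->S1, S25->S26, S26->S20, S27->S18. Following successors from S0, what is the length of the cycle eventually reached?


Trace from S0 until a state repeats:
  S0 -> S24 -> S1 -> S6 -> S17 -> S7 -> S26 -> S20 -> S19 -> S4 -> S5 -> S7
S7 first seen at step 5, revisited at step 11.
Cycle length = 11 - 5 = 6

6


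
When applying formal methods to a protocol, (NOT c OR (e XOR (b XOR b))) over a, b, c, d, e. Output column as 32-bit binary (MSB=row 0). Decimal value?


Formula: (NOT c OR (e XOR (b XOR b))) over a, b, c, d, e (32 rows)
Evaluate each row (bits = a,b,c,d,e, MSB first):
  row 0 [00000]: (NOT 0 OR (0 XOR (0 XOR 0))) -> 1
  row 1 [00001]: (NOT 0 OR (1 XOR (0 XOR 0))) -> 1
  row 2 [00010]: (NOT 0 OR (0 XOR (0 XOR 0))) -> 1
  row 3 [00011]: (NOT 0 OR (1 XOR (0 XOR 0))) -> 1
  row 4 [00100]: (NOT 1 OR (0 XOR (0 XOR 0))) -> 0
  row 5 [00101]: (NOT 1 OR (1 XOR (0 XOR 0))) -> 1
  row 6 [00110]: (NOT 1 OR (0 XOR (0 XOR 0))) -> 0
  row 7 [00111]: (NOT 1 OR (1 XOR (0 XOR 0))) -> 1
  row 8 [01000]: (NOT 0 OR (0 XOR (1 XOR 1))) -> 1
  row 9 [01001]: (NOT 0 OR (1 XOR (1 XOR 1))) -> 1
  row 10 [01010]: (NOT 0 OR (0 XOR (1 XOR 1))) -> 1
  row 11 [01011]: (NOT 0 OR (1 XOR (1 XOR 1))) -> 1
  row 12 [01100]: (NOT 1 OR (0 XOR (1 XOR 1))) -> 0
  row 13 [01101]: (NOT 1 OR (1 XOR (1 XOR 1))) -> 1
  row 14 [01110]: (NOT 1 OR (0 XOR (1 XOR 1))) -> 0
  row 15 [01111]: (NOT 1 OR (1 XOR (1 XOR 1))) -> 1
  row 16 [10000]: (NOT 0 OR (0 XOR (0 XOR 0))) -> 1
  row 17 [10001]: (NOT 0 OR (1 XOR (0 XOR 0))) -> 1
  row 18 [10010]: (NOT 0 OR (0 XOR (0 XOR 0))) -> 1
  row 19 [10011]: (NOT 0 OR (1 XOR (0 XOR 0))) -> 1
  row 20 [10100]: (NOT 1 OR (0 XOR (0 XOR 0))) -> 0
  row 21 [10101]: (NOT 1 OR (1 XOR (0 XOR 0))) -> 1
  row 22 [10110]: (NOT 1 OR (0 XOR (0 XOR 0))) -> 0
  row 23 [10111]: (NOT 1 OR (1 XOR (0 XOR 0))) -> 1
  row 24 [11000]: (NOT 0 OR (0 XOR (1 XOR 1))) -> 1
  row 25 [11001]: (NOT 0 OR (1 XOR (1 XOR 1))) -> 1
  row 26 [11010]: (NOT 0 OR (0 XOR (1 XOR 1))) -> 1
  row 27 [11011]: (NOT 0 OR (1 XOR (1 XOR 1))) -> 1
  row 28 [11100]: (NOT 1 OR (0 XOR (1 XOR 1))) -> 0
  row 29 [11101]: (NOT 1 OR (1 XOR (1 XOR 1))) -> 1
  row 30 [11110]: (NOT 1 OR (0 XOR (1 XOR 1))) -> 0
  row 31 [11111]: (NOT 1 OR (1 XOR (1 XOR 1))) -> 1
Full result column, 4 rows per line (a,b,c fixed per line; d,e runs 00..11 left to right):
  rows 0-3 [a,b,c=000]: 1111  = hex F
  rows 4-7 [a,b,c=001]: 0101  = hex 5
  rows 8-11 [a,b,c=010]: 1111  = hex F
  rows 12-15 [a,b,c=011]: 0101  = hex 5
  rows 16-19 [a,b,c=100]: 1111  = hex F
  rows 20-23 [a,b,c=101]: 0101  = hex 5
  rows 24-27 [a,b,c=110]: 1111  = hex F
  rows 28-31 [a,b,c=111]: 0101  = hex 5
Output column (row 0 .. row 31) = 11110101111101011111010111110101
Output column grouped in 4s = 1111 0101 1111 0101 1111 0101 1111 0101 = 0xF5F5F5F5
Convert to decimal digit by digit (value = value*16 + digit):
  F -> 15
  15*16 + 5 = 245
  245*16 + 15 (F) = 3935
  3935*16 + 5 = 62965
  62965*16 + 15 (F) = 1007455
  1007455*16 + 5 = 16119285
  16119285*16 + 15 (F) = 257908575
  257908575*16 + 5 = 4126537205
Decimal = 4126537205

4126537205


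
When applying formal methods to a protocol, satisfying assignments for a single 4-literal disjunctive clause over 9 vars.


Step 1: Total=2^9=512
Step 2: Unsat when all 4 false: 2^5=32
Step 3: Sat=512-32=480

480


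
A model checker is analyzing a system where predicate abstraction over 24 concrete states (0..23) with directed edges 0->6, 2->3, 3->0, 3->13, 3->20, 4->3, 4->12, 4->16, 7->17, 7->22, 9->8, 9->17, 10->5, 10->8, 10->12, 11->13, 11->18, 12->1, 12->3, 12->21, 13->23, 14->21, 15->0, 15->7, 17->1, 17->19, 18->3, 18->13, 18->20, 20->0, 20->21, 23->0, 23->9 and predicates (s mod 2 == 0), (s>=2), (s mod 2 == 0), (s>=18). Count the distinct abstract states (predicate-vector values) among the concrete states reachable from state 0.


BFS from 0:
Concrete reachable: {0, 6}
Abstract via predicates (s mod 2 == 0), (s>=2), (s mod 2 == 0), (s>=18):
  (1,0,1,0) <- {0}
  (1,1,1,0) <- {6}
Distinct abstract states = 2

2


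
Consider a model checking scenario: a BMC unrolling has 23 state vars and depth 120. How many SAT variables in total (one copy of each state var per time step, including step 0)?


BMC unrolls to depth k, creating one copy of each state var for steps 0..k.
Step count = 120 + 1 = 121 (steps 0 through 120)
Vars per step = 23
Total = 23 * 121 = 2783

2783


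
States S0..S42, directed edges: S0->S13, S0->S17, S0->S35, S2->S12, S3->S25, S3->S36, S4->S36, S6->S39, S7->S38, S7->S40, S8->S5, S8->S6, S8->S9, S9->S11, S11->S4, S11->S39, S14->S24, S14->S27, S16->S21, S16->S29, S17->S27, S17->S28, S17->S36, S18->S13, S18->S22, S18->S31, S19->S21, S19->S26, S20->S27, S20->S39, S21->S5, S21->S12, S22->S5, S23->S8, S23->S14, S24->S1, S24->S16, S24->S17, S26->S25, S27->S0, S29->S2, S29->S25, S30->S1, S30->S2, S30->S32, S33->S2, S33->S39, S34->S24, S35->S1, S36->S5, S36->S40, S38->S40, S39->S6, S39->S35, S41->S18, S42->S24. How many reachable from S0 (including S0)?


BFS from S0:
  layer 0: {S0}
  layer 1: {S13, S17, S35}
  layer 2: {S1, S27, S28, S36}
  layer 3: {S5, S40}
Reachable set: {S0, S1, S5, S13, S17, S27, S28, S35, S36, S40}
Count = 10

10


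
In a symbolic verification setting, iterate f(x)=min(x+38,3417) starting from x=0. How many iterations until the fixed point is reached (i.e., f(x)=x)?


Step 1: x=0, cap=3417, increment=38
Step 2: x grows by 38 each step until capped at 3417; fixed point is x=3417
Step 3: iterations = ceil(3417/38) = 90

90


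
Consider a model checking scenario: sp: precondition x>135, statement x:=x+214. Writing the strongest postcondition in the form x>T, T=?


Formula: sp(P, x:=E) = exists old_x. (x = E[old_x/x]) AND P[old_x/x] (old_x is the value of x before the assignment; eliminate old_x by solving x = E[old_x/x] for old_x)
Step 1: Precondition P: x>135, i.e. old_x > 135
Step 2: Assignment gives x = old_x + 214, so old_x = x - 214
Step 3: Substitute into P: x - 214 > 135
Step 4: Simplify: x > 135+214 = 349

349


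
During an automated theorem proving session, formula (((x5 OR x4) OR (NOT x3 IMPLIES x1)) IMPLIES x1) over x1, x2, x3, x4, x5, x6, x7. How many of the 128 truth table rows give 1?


Formula: (((x5 OR x4) OR (NOT x3 IMPLIES x1)) IMPLIES x1) over 7 vars (128 rows)
Evaluate each row (x1, x2, x3, x4, x5, x6, x7 as bits, MSB first):
  row 0 [0000000]: (((0 OR 0) OR (NOT 0 IMPLIES 0)) IMPLIES 0) -> 1
  row 1 [0000001]: (((0 OR 0) OR (NOT 0 IMPLIES 0)) IMPLIES 0) -> 1
  row 2 [0000010]: (((0 OR 0) OR (NOT 0 IMPLIES 0)) IMPLIES 0) -> 1
  row 3 [0000011]: (((0 OR 0) OR (NOT 0 IMPLIES 0)) IMPLIES 0) -> 1
  row 4 [0000100]: (((1 OR 0) OR (NOT 0 IMPLIES 0)) IMPLIES 0) -> 0
  (every remaining row is evaluated the same way; all 128 results are listed next)
Full result column, 8 rows per line (x1,x2,x3,x4 fixed per line; x5,x6,x7 runs 000..111 left to right):
  rows 0-7 [x1,x2,x3,x4=0000]: 11110000  (ones: 4)
  rows 8-15 [x1,x2,x3,x4=0001]: 00000000  (ones: 0)
  rows 16-23 [x1,x2,x3,x4=0010]: 00000000  (ones: 0)
  rows 24-31 [x1,x2,x3,x4=0011]: 00000000  (ones: 0)
  rows 32-39 [x1,x2,x3,x4=0100]: 11110000  (ones: 4)
  rows 40-47 [x1,x2,x3,x4=0101]: 00000000  (ones: 0)
  rows 48-55 [x1,x2,x3,x4=0110]: 00000000  (ones: 0)
  rows 56-63 [x1,x2,x3,x4=0111]: 00000000  (ones: 0)
  rows 64-71 [x1,x2,x3,x4=1000]: 11111111  (ones: 8)
  rows 72-79 [x1,x2,x3,x4=1001]: 11111111  (ones: 8)
  rows 80-87 [x1,x2,x3,x4=1010]: 11111111  (ones: 8)
  rows 88-95 [x1,x2,x3,x4=1011]: 11111111  (ones: 8)
  rows 96-103 [x1,x2,x3,x4=1100]: 11111111  (ones: 8)
  rows 104-111 [x1,x2,x3,x4=1101]: 11111111  (ones: 8)
  rows 112-119 [x1,x2,x3,x4=1110]: 11111111  (ones: 8)
  rows 120-127 [x1,x2,x3,x4=1111]: 11111111  (ones: 8)
Count of 1-rows = 4+0+0+0+4+0+0+0+8+8+8+8+8+8+8+8 = 72

72


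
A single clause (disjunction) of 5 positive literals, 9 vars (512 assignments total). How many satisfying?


Step 1: Total=2^9=512
Step 2: Unsat when all 5 false: 2^4=16
Step 3: Sat=512-16=496

496


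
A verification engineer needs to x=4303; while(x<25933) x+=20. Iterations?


Step 1: x goes from 4303 toward 25933 by 20; the body runs while x<25933, so iterations = ceil((bound-start)/step)
Step 2: Distance=21630
Step 3: ceil(21630/20)=1082

1082


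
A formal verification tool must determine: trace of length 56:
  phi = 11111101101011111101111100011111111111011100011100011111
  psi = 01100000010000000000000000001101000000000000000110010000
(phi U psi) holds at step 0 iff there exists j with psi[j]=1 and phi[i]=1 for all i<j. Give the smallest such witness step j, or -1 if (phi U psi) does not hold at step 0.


(phi U psi) at 0: need smallest j with psi[j]=1 and phi[i]=1 for all i in [0,j).
Scan from step 0:
  step 0: phi=1, psi=0 -> continue
  step 1: psi=1 and phi held for [0,1) -> witness found
Witness step = 1

1


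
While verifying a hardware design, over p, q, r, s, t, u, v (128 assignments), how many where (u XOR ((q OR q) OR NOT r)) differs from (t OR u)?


F1 = (u XOR ((q OR q) OR NOT r))
F2 = (t OR u)
Evaluate both on each of 128 rows (bits = p,q,r,s,t,u,v):
  row 0 [0000000]: F1=1 F2=0 (differ) -> 1
  row 1 [0000001]: F1=1 F2=0 (differ) -> 1
  row 2 [0000010]: F1=0 F2=1 (differ) -> 1
  row 3 [0000011]: F1=0 F2=1 (differ) -> 1
  row 4 [0000100]: F1=1 F2=1 -> 0
  (every remaining row is evaluated the same way; all 128 results are listed next)
Full result column, 8 rows per line (p,q,r,s fixed per line; t,u,v runs 000..111 left to right):
  rows 0-7 [p,q,r,s=0000]: 11110011  (ones: 6)
  rows 8-15 [p,q,r,s=0001]: 11110011  (ones: 6)
  rows 16-23 [p,q,r,s=0010]: 00001100  (ones: 2)
  rows 24-31 [p,q,r,s=0011]: 00001100  (ones: 2)
  rows 32-39 [p,q,r,s=0100]: 11110011  (ones: 6)
  rows 40-47 [p,q,r,s=0101]: 11110011  (ones: 6)
  rows 48-55 [p,q,r,s=0110]: 11110011  (ones: 6)
  rows 56-63 [p,q,r,s=0111]: 11110011  (ones: 6)
  rows 64-71 [p,q,r,s=1000]: 11110011  (ones: 6)
  rows 72-79 [p,q,r,s=1001]: 11110011  (ones: 6)
  rows 80-87 [p,q,r,s=1010]: 00001100  (ones: 2)
  rows 88-95 [p,q,r,s=1011]: 00001100  (ones: 2)
  rows 96-103 [p,q,r,s=1100]: 11110011  (ones: 6)
  rows 104-111 [p,q,r,s=1101]: 11110011  (ones: 6)
  rows 112-119 [p,q,r,s=1110]: 11110011  (ones: 6)
  rows 120-127 [p,q,r,s=1111]: 11110011  (ones: 6)
Disagreements = 6+6+2+2+6+6+6+6+6+6+2+2+6+6+6+6 = 80

80


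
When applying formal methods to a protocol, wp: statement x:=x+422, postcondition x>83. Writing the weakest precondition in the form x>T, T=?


Formula: wp(x:=E, P) = P[E/x] (substitute E for x in postcondition)
Step 1: Postcondition: x>83
Step 2: Substitute x+422 for x: x+422>83
Step 3: Solve for x: x > 83-422 = -339

-339


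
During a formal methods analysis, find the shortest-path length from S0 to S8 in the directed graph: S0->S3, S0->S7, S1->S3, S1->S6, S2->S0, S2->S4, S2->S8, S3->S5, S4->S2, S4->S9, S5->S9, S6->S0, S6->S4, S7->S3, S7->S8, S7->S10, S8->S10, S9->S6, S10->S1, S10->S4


BFS layer-by-layer from S0:
  dist 0: {S0}
  dist 1: {S3, S7}
  dist 2: {S5, S8, S10}
  -> S8 reached at distance 2
Shortest path length = 2

2


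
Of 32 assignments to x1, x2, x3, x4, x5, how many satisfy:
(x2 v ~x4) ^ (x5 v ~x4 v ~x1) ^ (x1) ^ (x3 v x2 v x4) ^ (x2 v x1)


CNF with 5 clauses over 5 vars (32 assignments).
An assignment satisfies CNF iff every clause has >=1 true literal.
Check each row (bits = x1,x2,x3,x4,x5; clause T/F shown):
  row 0 [00000]: clauses=TTFFF -> 0
  row 1 [00001]: clauses=TTFFF -> 0
  row 2 [00010]: clauses=FTFTF -> 0
  row 3 [00011]: clauses=FTFTF -> 0
  row 4 [00100]: clauses=TTFTF -> 0
  row 5 [00101]: clauses=TTFTF -> 0
  row 6 [00110]: clauses=FTFTF -> 0
  row 7 [00111]: clauses=FTFTF -> 0
  row 8 [01000]: clauses=TTFTT -> 0
  row 9 [01001]: clauses=TTFTT -> 0
  row 10 [01010]: clauses=TTFTT -> 0
  row 11 [01011]: clauses=TTFTT -> 0
  row 12 [01100]: clauses=TTFTT -> 0
  row 13 [01101]: clauses=TTFTT -> 0
  row 14 [01110]: clauses=TTFTT -> 0
  row 15 [01111]: clauses=TTFTT -> 0
  row 16 [10000]: clauses=TTTFT -> 0
  row 17 [10001]: clauses=TTTFT -> 0
  row 18 [10010]: clauses=FFTTT -> 0
  row 19 [10011]: clauses=FTTTT -> 0
  row 20 [10100]: clauses=TTTTT -> 1
  row 21 [10101]: clauses=TTTTT -> 1
  row 22 [10110]: clauses=FFTTT -> 0
  row 23 [10111]: clauses=FTTTT -> 0
  row 24 [11000]: clauses=TTTTT -> 1
  row 25 [11001]: clauses=TTTTT -> 1
  row 26 [11010]: clauses=TFTTT -> 0
  row 27 [11011]: clauses=TTTTT -> 1
  row 28 [11100]: clauses=TTTTT -> 1
  row 29 [11101]: clauses=TTTTT -> 1
  row 30 [11110]: clauses=TFTTT -> 0
  row 31 [11111]: clauses=TTTTT -> 1
Full result column, 8 rows per line (x1,x2 fixed per line; x3,x4,x5 runs 000..111 left to right):
  rows 0-7 [x1,x2=00]: 00000000  (ones: 0)
  rows 8-15 [x1,x2=01]: 00000000  (ones: 0)
  rows 16-23 [x1,x2=10]: 00001100  (ones: 2)
  rows 24-31 [x1,x2=11]: 11011101  (ones: 6)
Satisfying assignments = 0+0+2+6 = 8

8


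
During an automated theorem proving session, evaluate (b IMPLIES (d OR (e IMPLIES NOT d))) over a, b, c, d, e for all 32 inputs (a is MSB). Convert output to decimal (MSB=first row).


Formula: (b IMPLIES (d OR (e IMPLIES NOT d))) over a, b, c, d, e (32 rows)
Evaluate each row (bits = a,b,c,d,e, MSB first):
  row 0 [00000]: (0 IMPLIES (0 OR (0 IMPLIES NOT 0))) -> 1
  row 1 [00001]: (0 IMPLIES (0 OR (1 IMPLIES NOT 0))) -> 1
  row 2 [00010]: (0 IMPLIES (1 OR (0 IMPLIES NOT 1))) -> 1
  row 3 [00011]: (0 IMPLIES (1 OR (1 IMPLIES NOT 1))) -> 1
  row 4 [00100]: (0 IMPLIES (0 OR (0 IMPLIES NOT 0))) -> 1
  row 5 [00101]: (0 IMPLIES (0 OR (1 IMPLIES NOT 0))) -> 1
  row 6 [00110]: (0 IMPLIES (1 OR (0 IMPLIES NOT 1))) -> 1
  row 7 [00111]: (0 IMPLIES (1 OR (1 IMPLIES NOT 1))) -> 1
  row 8 [01000]: (1 IMPLIES (0 OR (0 IMPLIES NOT 0))) -> 1
  row 9 [01001]: (1 IMPLIES (0 OR (1 IMPLIES NOT 0))) -> 1
  row 10 [01010]: (1 IMPLIES (1 OR (0 IMPLIES NOT 1))) -> 1
  row 11 [01011]: (1 IMPLIES (1 OR (1 IMPLIES NOT 1))) -> 1
  row 12 [01100]: (1 IMPLIES (0 OR (0 IMPLIES NOT 0))) -> 1
  row 13 [01101]: (1 IMPLIES (0 OR (1 IMPLIES NOT 0))) -> 1
  row 14 [01110]: (1 IMPLIES (1 OR (0 IMPLIES NOT 1))) -> 1
  row 15 [01111]: (1 IMPLIES (1 OR (1 IMPLIES NOT 1))) -> 1
  row 16 [10000]: (0 IMPLIES (0 OR (0 IMPLIES NOT 0))) -> 1
  row 17 [10001]: (0 IMPLIES (0 OR (1 IMPLIES NOT 0))) -> 1
  row 18 [10010]: (0 IMPLIES (1 OR (0 IMPLIES NOT 1))) -> 1
  row 19 [10011]: (0 IMPLIES (1 OR (1 IMPLIES NOT 1))) -> 1
  row 20 [10100]: (0 IMPLIES (0 OR (0 IMPLIES NOT 0))) -> 1
  row 21 [10101]: (0 IMPLIES (0 OR (1 IMPLIES NOT 0))) -> 1
  row 22 [10110]: (0 IMPLIES (1 OR (0 IMPLIES NOT 1))) -> 1
  row 23 [10111]: (0 IMPLIES (1 OR (1 IMPLIES NOT 1))) -> 1
  row 24 [11000]: (1 IMPLIES (0 OR (0 IMPLIES NOT 0))) -> 1
  row 25 [11001]: (1 IMPLIES (0 OR (1 IMPLIES NOT 0))) -> 1
  row 26 [11010]: (1 IMPLIES (1 OR (0 IMPLIES NOT 1))) -> 1
  row 27 [11011]: (1 IMPLIES (1 OR (1 IMPLIES NOT 1))) -> 1
  row 28 [11100]: (1 IMPLIES (0 OR (0 IMPLIES NOT 0))) -> 1
  row 29 [11101]: (1 IMPLIES (0 OR (1 IMPLIES NOT 0))) -> 1
  row 30 [11110]: (1 IMPLIES (1 OR (0 IMPLIES NOT 1))) -> 1
  row 31 [11111]: (1 IMPLIES (1 OR (1 IMPLIES NOT 1))) -> 1
Full result column, 4 rows per line (a,b,c fixed per line; d,e runs 00..11 left to right):
  rows 0-3 [a,b,c=000]: 1111  = hex F
  rows 4-7 [a,b,c=001]: 1111  = hex F
  rows 8-11 [a,b,c=010]: 1111  = hex F
  rows 12-15 [a,b,c=011]: 1111  = hex F
  rows 16-19 [a,b,c=100]: 1111  = hex F
  rows 20-23 [a,b,c=101]: 1111  = hex F
  rows 24-27 [a,b,c=110]: 1111  = hex F
  rows 28-31 [a,b,c=111]: 1111  = hex F
Output column (row 0 .. row 31) = 11111111111111111111111111111111
Output column grouped in 4s = 1111 1111 1111 1111 1111 1111 1111 1111 = 0xFFFFFFFF
Convert to decimal digit by digit (value = value*16 + digit):
  F -> 15
  15*16 + 15 (F) = 255
  255*16 + 15 (F) = 4095
  4095*16 + 15 (F) = 65535
  65535*16 + 15 (F) = 1048575
  1048575*16 + 15 (F) = 16777215
  16777215*16 + 15 (F) = 268435455
  268435455*16 + 15 (F) = 4294967295
Decimal = 4294967295

4294967295


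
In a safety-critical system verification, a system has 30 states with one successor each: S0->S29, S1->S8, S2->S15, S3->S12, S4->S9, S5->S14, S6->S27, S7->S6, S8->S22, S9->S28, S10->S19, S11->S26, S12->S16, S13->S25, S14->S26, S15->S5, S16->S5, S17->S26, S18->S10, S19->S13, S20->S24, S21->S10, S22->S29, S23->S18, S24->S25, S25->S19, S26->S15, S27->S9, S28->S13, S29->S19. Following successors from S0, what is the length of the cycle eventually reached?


Trace from S0 until a state repeats:
  S0 -> S29 -> S19 -> S13 -> S25 -> S19
S19 first seen at step 2, revisited at step 5.
Cycle length = 5 - 2 = 3

3


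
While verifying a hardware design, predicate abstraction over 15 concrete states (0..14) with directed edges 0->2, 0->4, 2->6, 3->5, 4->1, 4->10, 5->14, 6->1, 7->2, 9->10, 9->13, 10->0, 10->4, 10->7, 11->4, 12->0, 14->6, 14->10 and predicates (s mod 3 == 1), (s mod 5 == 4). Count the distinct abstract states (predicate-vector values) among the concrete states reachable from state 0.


BFS from 0:
Concrete reachable: {0, 1, 2, 4, 6, 7, 10}
Abstract via predicates (s mod 3 == 1), (s mod 5 == 4):
  (0,0) <- {0, 2, 6}
  (1,0) <- {1, 7, 10}
  (1,1) <- {4}
Distinct abstract states = 3

3


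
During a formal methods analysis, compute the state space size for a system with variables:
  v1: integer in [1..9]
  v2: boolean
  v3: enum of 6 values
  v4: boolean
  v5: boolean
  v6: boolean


State space = product of domain sizes of all variables.
Domain sizes:
  v1 (integer in [1..9]): 9
  v2 (boolean): 2
  v3 (enum of 6 values): 6
  v4 (boolean): 2
  v5 (boolean): 2
  v6 (boolean): 2
Product = 9 * 2 * 6 * 2 * 2 * 2 = 864

864


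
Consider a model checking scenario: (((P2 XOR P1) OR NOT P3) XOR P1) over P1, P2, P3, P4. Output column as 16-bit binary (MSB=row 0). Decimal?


Formula: (((P2 XOR P1) OR NOT P3) XOR P1) over P1, P2, P3, P4 (16 rows)
Evaluate each row (bits = P1,P2,P3,P4, MSB first):
  row 0 [0000]: (((0 XOR 0) OR NOT 0) XOR 0) -> 1
  row 1 [0001]: (((0 XOR 0) OR NOT 0) XOR 0) -> 1
  row 2 [0010]: (((0 XOR 0) OR NOT 1) XOR 0) -> 0
  row 3 [0011]: (((0 XOR 0) OR NOT 1) XOR 0) -> 0
  row 4 [0100]: (((1 XOR 0) OR NOT 0) XOR 0) -> 1
  row 5 [0101]: (((1 XOR 0) OR NOT 0) XOR 0) -> 1
  row 6 [0110]: (((1 XOR 0) OR NOT 1) XOR 0) -> 1
  row 7 [0111]: (((1 XOR 0) OR NOT 1) XOR 0) -> 1
  row 8 [1000]: (((0 XOR 1) OR NOT 0) XOR 1) -> 0
  row 9 [1001]: (((0 XOR 1) OR NOT 0) XOR 1) -> 0
  row 10 [1010]: (((0 XOR 1) OR NOT 1) XOR 1) -> 0
  row 11 [1011]: (((0 XOR 1) OR NOT 1) XOR 1) -> 0
  row 12 [1100]: (((1 XOR 1) OR NOT 0) XOR 1) -> 0
  row 13 [1101]: (((1 XOR 1) OR NOT 0) XOR 1) -> 0
  row 14 [1110]: (((1 XOR 1) OR NOT 1) XOR 1) -> 1
  row 15 [1111]: (((1 XOR 1) OR NOT 1) XOR 1) -> 1
Full result column, 4 rows per line (P1,P2 fixed per line; P3,P4 runs 00..11 left to right):
  rows 0-3 [P1,P2=00]: 1100  = hex C
  rows 4-7 [P1,P2=01]: 1111  = hex F
  rows 8-11 [P1,P2=10]: 0000  = hex 0
  rows 12-15 [P1,P2=11]: 0011  = hex 3
Output column (row 0 .. row 15) = 1100111100000011
Output column grouped in 4s = 1100 1111 0000 0011 = 0xCF03
Convert to decimal digit by digit (value = value*16 + digit):
  C -> 12
  12*16 + 15 (F) = 207
  207*16 + 0 = 3312
  3312*16 + 3 = 52995
Decimal = 52995

52995


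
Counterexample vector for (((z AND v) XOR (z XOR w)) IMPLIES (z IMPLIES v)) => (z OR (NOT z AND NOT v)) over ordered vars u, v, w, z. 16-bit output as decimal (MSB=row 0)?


F1 = (((z AND v) XOR (z XOR w)) IMPLIES (z IMPLIES v))
F2 = (z OR (NOT z AND NOT v))
Counterexample to F1=>F2 is where F1=1 and F2=0.
Evaluate each row (bits = u,v,w,z, MSB first):
  row 0 [0000]: F1=1 F2=1 -> F1&~F2 -> 0
  row 1 [0001]: F1=0 F2=1 -> F1&~F2 -> 0
  row 2 [0010]: F1=1 F2=1 -> F1&~F2 -> 0
  row 3 [0011]: F1=1 F2=1 -> F1&~F2 -> 0
  row 4 [0100]: F1=1 F2=0 -> F1&~F2 -> 1
  row 5 [0101]: F1=1 F2=1 -> F1&~F2 -> 0
  row 6 [0110]: F1=1 F2=0 -> F1&~F2 -> 1
  row 7 [0111]: F1=1 F2=1 -> F1&~F2 -> 0
  row 8 [1000]: F1=1 F2=1 -> F1&~F2 -> 0
  row 9 [1001]: F1=0 F2=1 -> F1&~F2 -> 0
  row 10 [1010]: F1=1 F2=1 -> F1&~F2 -> 0
  row 11 [1011]: F1=1 F2=1 -> F1&~F2 -> 0
  row 12 [1100]: F1=1 F2=0 -> F1&~F2 -> 1
  row 13 [1101]: F1=1 F2=1 -> F1&~F2 -> 0
  row 14 [1110]: F1=1 F2=0 -> F1&~F2 -> 1
  row 15 [1111]: F1=1 F2=1 -> F1&~F2 -> 0
Full result column, 4 rows per line (u,v fixed per line; w,z runs 00..11 left to right):
  rows 0-3 [u,v=00]: 0000  = hex 0
  rows 4-7 [u,v=01]: 1010  = hex A
  rows 8-11 [u,v=10]: 0000  = hex 0
  rows 12-15 [u,v=11]: 1010  = hex A
Counterexample vector (row 0 .. row 15) = 0000101000001010
Output column grouped in 4s = 0000 1010 0000 1010 = 0x0A0A
Convert to decimal digit by digit (value = value*16 + digit):
  0 -> 0
  0*16 + 10 (A) = 10
  10*16 + 0 = 160
  160*16 + 10 (A) = 2570
Decimal = 2570

2570


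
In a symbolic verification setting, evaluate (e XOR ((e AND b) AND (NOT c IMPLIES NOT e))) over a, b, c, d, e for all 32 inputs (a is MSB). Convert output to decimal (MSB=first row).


Formula: (e XOR ((e AND b) AND (NOT c IMPLIES NOT e))) over a, b, c, d, e (32 rows)
Evaluate each row (bits = a,b,c,d,e, MSB first):
  row 0 [00000]: (0 XOR ((0 AND 0) AND (NOT 0 IMPLIES NOT 0))) -> 0
  row 1 [00001]: (1 XOR ((1 AND 0) AND (NOT 0 IMPLIES NOT 1))) -> 1
  row 2 [00010]: (0 XOR ((0 AND 0) AND (NOT 0 IMPLIES NOT 0))) -> 0
  row 3 [00011]: (1 XOR ((1 AND 0) AND (NOT 0 IMPLIES NOT 1))) -> 1
  row 4 [00100]: (0 XOR ((0 AND 0) AND (NOT 1 IMPLIES NOT 0))) -> 0
  row 5 [00101]: (1 XOR ((1 AND 0) AND (NOT 1 IMPLIES NOT 1))) -> 1
  row 6 [00110]: (0 XOR ((0 AND 0) AND (NOT 1 IMPLIES NOT 0))) -> 0
  row 7 [00111]: (1 XOR ((1 AND 0) AND (NOT 1 IMPLIES NOT 1))) -> 1
  row 8 [01000]: (0 XOR ((0 AND 1) AND (NOT 0 IMPLIES NOT 0))) -> 0
  row 9 [01001]: (1 XOR ((1 AND 1) AND (NOT 0 IMPLIES NOT 1))) -> 1
  row 10 [01010]: (0 XOR ((0 AND 1) AND (NOT 0 IMPLIES NOT 0))) -> 0
  row 11 [01011]: (1 XOR ((1 AND 1) AND (NOT 0 IMPLIES NOT 1))) -> 1
  row 12 [01100]: (0 XOR ((0 AND 1) AND (NOT 1 IMPLIES NOT 0))) -> 0
  row 13 [01101]: (1 XOR ((1 AND 1) AND (NOT 1 IMPLIES NOT 1))) -> 0
  row 14 [01110]: (0 XOR ((0 AND 1) AND (NOT 1 IMPLIES NOT 0))) -> 0
  row 15 [01111]: (1 XOR ((1 AND 1) AND (NOT 1 IMPLIES NOT 1))) -> 0
  row 16 [10000]: (0 XOR ((0 AND 0) AND (NOT 0 IMPLIES NOT 0))) -> 0
  row 17 [10001]: (1 XOR ((1 AND 0) AND (NOT 0 IMPLIES NOT 1))) -> 1
  row 18 [10010]: (0 XOR ((0 AND 0) AND (NOT 0 IMPLIES NOT 0))) -> 0
  row 19 [10011]: (1 XOR ((1 AND 0) AND (NOT 0 IMPLIES NOT 1))) -> 1
  row 20 [10100]: (0 XOR ((0 AND 0) AND (NOT 1 IMPLIES NOT 0))) -> 0
  row 21 [10101]: (1 XOR ((1 AND 0) AND (NOT 1 IMPLIES NOT 1))) -> 1
  row 22 [10110]: (0 XOR ((0 AND 0) AND (NOT 1 IMPLIES NOT 0))) -> 0
  row 23 [10111]: (1 XOR ((1 AND 0) AND (NOT 1 IMPLIES NOT 1))) -> 1
  row 24 [11000]: (0 XOR ((0 AND 1) AND (NOT 0 IMPLIES NOT 0))) -> 0
  row 25 [11001]: (1 XOR ((1 AND 1) AND (NOT 0 IMPLIES NOT 1))) -> 1
  row 26 [11010]: (0 XOR ((0 AND 1) AND (NOT 0 IMPLIES NOT 0))) -> 0
  row 27 [11011]: (1 XOR ((1 AND 1) AND (NOT 0 IMPLIES NOT 1))) -> 1
  row 28 [11100]: (0 XOR ((0 AND 1) AND (NOT 1 IMPLIES NOT 0))) -> 0
  row 29 [11101]: (1 XOR ((1 AND 1) AND (NOT 1 IMPLIES NOT 1))) -> 0
  row 30 [11110]: (0 XOR ((0 AND 1) AND (NOT 1 IMPLIES NOT 0))) -> 0
  row 31 [11111]: (1 XOR ((1 AND 1) AND (NOT 1 IMPLIES NOT 1))) -> 0
Full result column, 4 rows per line (a,b,c fixed per line; d,e runs 00..11 left to right):
  rows 0-3 [a,b,c=000]: 0101  = hex 5
  rows 4-7 [a,b,c=001]: 0101  = hex 5
  rows 8-11 [a,b,c=010]: 0101  = hex 5
  rows 12-15 [a,b,c=011]: 0000  = hex 0
  rows 16-19 [a,b,c=100]: 0101  = hex 5
  rows 20-23 [a,b,c=101]: 0101  = hex 5
  rows 24-27 [a,b,c=110]: 0101  = hex 5
  rows 28-31 [a,b,c=111]: 0000  = hex 0
Output column (row 0 .. row 31) = 01010101010100000101010101010000
Output column grouped in 4s = 0101 0101 0101 0000 0101 0101 0101 0000 = 0x55505550
Convert to decimal digit by digit (value = value*16 + digit):
  5 -> 5
  5*16 + 5 = 85
  85*16 + 5 = 1365
  1365*16 + 0 = 21840
  21840*16 + 5 = 349445
  349445*16 + 5 = 5591125
  5591125*16 + 5 = 89458005
  89458005*16 + 0 = 1431328080
Decimal = 1431328080

1431328080


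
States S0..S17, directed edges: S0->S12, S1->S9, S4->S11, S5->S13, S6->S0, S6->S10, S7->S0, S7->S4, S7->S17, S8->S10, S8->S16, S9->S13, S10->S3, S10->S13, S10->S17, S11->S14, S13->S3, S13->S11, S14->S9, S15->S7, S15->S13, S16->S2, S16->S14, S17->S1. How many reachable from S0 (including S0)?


BFS from S0:
  layer 0: {S0}
  layer 1: {S12}
Reachable set: {S0, S12}
Count = 2

2


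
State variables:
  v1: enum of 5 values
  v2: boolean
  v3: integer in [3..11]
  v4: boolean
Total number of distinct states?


State space = product of domain sizes of all variables.
Domain sizes:
  v1 (enum of 5 values): 5
  v2 (boolean): 2
  v3 (integer in [3..11]): 9
  v4 (boolean): 2
Product = 5 * 2 * 9 * 2 = 180

180


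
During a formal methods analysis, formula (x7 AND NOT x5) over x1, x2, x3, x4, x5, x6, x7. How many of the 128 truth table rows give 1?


Formula: (x7 AND NOT x5) over 7 vars (128 rows)
Evaluate each row (x1, x2, x3, x4, x5, x6, x7 as bits, MSB first):
  row 0 [0000000]: (0 AND NOT 0) -> 0
  row 1 [0000001]: (1 AND NOT 0) -> 1
  row 2 [0000010]: (0 AND NOT 0) -> 0
  row 3 [0000011]: (1 AND NOT 0) -> 1
  row 4 [0000100]: (0 AND NOT 1) -> 0
  (every remaining row is evaluated the same way; all 128 results are listed next)
Full result column, 8 rows per line (x1,x2,x3,x4 fixed per line; x5,x6,x7 runs 000..111 left to right):
  rows 0-7 [x1,x2,x3,x4=0000]: 01010000  (ones: 2)
  rows 8-15 [x1,x2,x3,x4=0001]: 01010000  (ones: 2)
  rows 16-23 [x1,x2,x3,x4=0010]: 01010000  (ones: 2)
  rows 24-31 [x1,x2,x3,x4=0011]: 01010000  (ones: 2)
  rows 32-39 [x1,x2,x3,x4=0100]: 01010000  (ones: 2)
  rows 40-47 [x1,x2,x3,x4=0101]: 01010000  (ones: 2)
  rows 48-55 [x1,x2,x3,x4=0110]: 01010000  (ones: 2)
  rows 56-63 [x1,x2,x3,x4=0111]: 01010000  (ones: 2)
  rows 64-71 [x1,x2,x3,x4=1000]: 01010000  (ones: 2)
  rows 72-79 [x1,x2,x3,x4=1001]: 01010000  (ones: 2)
  rows 80-87 [x1,x2,x3,x4=1010]: 01010000  (ones: 2)
  rows 88-95 [x1,x2,x3,x4=1011]: 01010000  (ones: 2)
  rows 96-103 [x1,x2,x3,x4=1100]: 01010000  (ones: 2)
  rows 104-111 [x1,x2,x3,x4=1101]: 01010000  (ones: 2)
  rows 112-119 [x1,x2,x3,x4=1110]: 01010000  (ones: 2)
  rows 120-127 [x1,x2,x3,x4=1111]: 01010000  (ones: 2)
Count of 1-rows = 2+2+2+2+2+2+2+2+2+2+2+2+2+2+2+2 = 32

32


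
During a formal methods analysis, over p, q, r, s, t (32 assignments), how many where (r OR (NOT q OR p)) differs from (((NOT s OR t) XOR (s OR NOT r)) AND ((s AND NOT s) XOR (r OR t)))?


F1 = (r OR (NOT q OR p))
F2 = (((NOT s OR t) XOR (s OR NOT r)) AND ((s AND NOT s) XOR (r OR t)))
Evaluate both on each of 32 rows (bits = p,q,r,s,t):
  row 0 [00000]: F1=1 F2=0 (differ) -> 1
  row 1 [00001]: F1=1 F2=0 (differ) -> 1
  row 2 [00010]: F1=1 F2=0 (differ) -> 1
  row 3 [00011]: F1=1 F2=0 (differ) -> 1
  row 4 [00100]: F1=1 F2=1 -> 0
  row 5 [00101]: F1=1 F2=1 -> 0
  row 6 [00110]: F1=1 F2=1 -> 0
  row 7 [00111]: F1=1 F2=0 (differ) -> 1
  row 8 [01000]: F1=0 F2=0 -> 0
  row 9 [01001]: F1=0 F2=0 -> 0
  row 10 [01010]: F1=0 F2=0 -> 0
  row 11 [01011]: F1=0 F2=0 -> 0
  row 12 [01100]: F1=1 F2=1 -> 0
  row 13 [01101]: F1=1 F2=1 -> 0
  row 14 [01110]: F1=1 F2=1 -> 0
  row 15 [01111]: F1=1 F2=0 (differ) -> 1
  row 16 [10000]: F1=1 F2=0 (differ) -> 1
  row 17 [10001]: F1=1 F2=0 (differ) -> 1
  row 18 [10010]: F1=1 F2=0 (differ) -> 1
  row 19 [10011]: F1=1 F2=0 (differ) -> 1
  row 20 [10100]: F1=1 F2=1 -> 0
  row 21 [10101]: F1=1 F2=1 -> 0
  row 22 [10110]: F1=1 F2=1 -> 0
  row 23 [10111]: F1=1 F2=0 (differ) -> 1
  row 24 [11000]: F1=1 F2=0 (differ) -> 1
  row 25 [11001]: F1=1 F2=0 (differ) -> 1
  row 26 [11010]: F1=1 F2=0 (differ) -> 1
  row 27 [11011]: F1=1 F2=0 (differ) -> 1
  row 28 [11100]: F1=1 F2=1 -> 0
  row 29 [11101]: F1=1 F2=1 -> 0
  row 30 [11110]: F1=1 F2=1 -> 0
  row 31 [11111]: F1=1 F2=0 (differ) -> 1
Full result column, 8 rows per line (p,q fixed per line; r,s,t runs 000..111 left to right):
  rows 0-7 [p,q=00]: 11110001  (ones: 5)
  rows 8-15 [p,q=01]: 00000001  (ones: 1)
  rows 16-23 [p,q=10]: 11110001  (ones: 5)
  rows 24-31 [p,q=11]: 11110001  (ones: 5)
Disagreements = 5+1+5+5 = 16

16


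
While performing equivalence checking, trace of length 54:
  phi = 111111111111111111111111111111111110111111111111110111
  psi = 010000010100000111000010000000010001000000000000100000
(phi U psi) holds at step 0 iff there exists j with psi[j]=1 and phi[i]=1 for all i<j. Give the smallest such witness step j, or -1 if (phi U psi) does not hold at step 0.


(phi U psi) at 0: need smallest j with psi[j]=1 and phi[i]=1 for all i in [0,j).
Scan from step 0:
  step 0: phi=1, psi=0 -> continue
  step 1: psi=1 and phi held for [0,1) -> witness found
Witness step = 1

1


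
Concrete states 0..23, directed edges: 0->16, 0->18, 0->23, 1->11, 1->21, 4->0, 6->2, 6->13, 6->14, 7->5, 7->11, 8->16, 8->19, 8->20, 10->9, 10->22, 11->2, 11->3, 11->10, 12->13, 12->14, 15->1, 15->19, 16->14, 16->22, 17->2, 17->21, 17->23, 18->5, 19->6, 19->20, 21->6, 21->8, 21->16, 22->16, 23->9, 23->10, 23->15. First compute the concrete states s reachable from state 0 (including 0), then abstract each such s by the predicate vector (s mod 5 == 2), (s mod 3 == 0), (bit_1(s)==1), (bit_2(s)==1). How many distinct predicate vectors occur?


BFS from 0:
Concrete reachable: {0, 1, 2, 3, 5, 6, 8, 9, 10, 11, 13, 14, 15, 16, 18, 19, 20, 21, 22, 23}
Abstract via predicates (s mod 5 == 2), (s mod 3 == 0), (bit_1(s)==1), (bit_2(s)==1):
  (0,0,0,0) <- {1, 8, 16}
  (0,0,0,1) <- {5, 13, 20}
  (0,0,1,0) <- {10, 11, 19}
  (0,0,1,1) <- {14, 23}
  (0,1,0,0) <- {0, 9}
  (0,1,0,1) <- {21}
  (0,1,1,0) <- {3, 18}
  (0,1,1,1) <- {6, 15}
  (1,0,1,0) <- {2}
  (1,0,1,1) <- {22}
Distinct abstract states = 10

10


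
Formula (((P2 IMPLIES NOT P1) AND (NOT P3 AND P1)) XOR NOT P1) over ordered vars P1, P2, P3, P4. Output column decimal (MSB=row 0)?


Formula: (((P2 IMPLIES NOT P1) AND (NOT P3 AND P1)) XOR NOT P1) over P1, P2, P3, P4 (16 rows)
Evaluate each row (bits = P1,P2,P3,P4, MSB first):
  row 0 [0000]: (((0 IMPLIES NOT 0) AND (NOT 0 AND 0)) XOR NOT 0) -> 1
  row 1 [0001]: (((0 IMPLIES NOT 0) AND (NOT 0 AND 0)) XOR NOT 0) -> 1
  row 2 [0010]: (((0 IMPLIES NOT 0) AND (NOT 1 AND 0)) XOR NOT 0) -> 1
  row 3 [0011]: (((0 IMPLIES NOT 0) AND (NOT 1 AND 0)) XOR NOT 0) -> 1
  row 4 [0100]: (((1 IMPLIES NOT 0) AND (NOT 0 AND 0)) XOR NOT 0) -> 1
  row 5 [0101]: (((1 IMPLIES NOT 0) AND (NOT 0 AND 0)) XOR NOT 0) -> 1
  row 6 [0110]: (((1 IMPLIES NOT 0) AND (NOT 1 AND 0)) XOR NOT 0) -> 1
  row 7 [0111]: (((1 IMPLIES NOT 0) AND (NOT 1 AND 0)) XOR NOT 0) -> 1
  row 8 [1000]: (((0 IMPLIES NOT 1) AND (NOT 0 AND 1)) XOR NOT 1) -> 1
  row 9 [1001]: (((0 IMPLIES NOT 1) AND (NOT 0 AND 1)) XOR NOT 1) -> 1
  row 10 [1010]: (((0 IMPLIES NOT 1) AND (NOT 1 AND 1)) XOR NOT 1) -> 0
  row 11 [1011]: (((0 IMPLIES NOT 1) AND (NOT 1 AND 1)) XOR NOT 1) -> 0
  row 12 [1100]: (((1 IMPLIES NOT 1) AND (NOT 0 AND 1)) XOR NOT 1) -> 0
  row 13 [1101]: (((1 IMPLIES NOT 1) AND (NOT 0 AND 1)) XOR NOT 1) -> 0
  row 14 [1110]: (((1 IMPLIES NOT 1) AND (NOT 1 AND 1)) XOR NOT 1) -> 0
  row 15 [1111]: (((1 IMPLIES NOT 1) AND (NOT 1 AND 1)) XOR NOT 1) -> 0
Full result column, 4 rows per line (P1,P2 fixed per line; P3,P4 runs 00..11 left to right):
  rows 0-3 [P1,P2=00]: 1111  = hex F
  rows 4-7 [P1,P2=01]: 1111  = hex F
  rows 8-11 [P1,P2=10]: 1100  = hex C
  rows 12-15 [P1,P2=11]: 0000  = hex 0
Output column (row 0 .. row 15) = 1111111111000000
Output column grouped in 4s = 1111 1111 1100 0000 = 0xFFC0
Convert to decimal digit by digit (value = value*16 + digit):
  F -> 15
  15*16 + 15 (F) = 255
  255*16 + 12 (C) = 4092
  4092*16 + 0 = 65472
Decimal = 65472

65472
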